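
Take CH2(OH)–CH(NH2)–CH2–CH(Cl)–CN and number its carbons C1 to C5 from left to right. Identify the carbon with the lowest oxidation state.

Tallying each carbon's bonds:
C1: 1C, 2H, 1O → 0 − 2 + 1 = -1
C2: 2C, 1H, 1N → 0 − 1 + 1 = 0
C3: 2C, 2H → 0 − 2 = -2
C4: 2C, 1H, 1Cl → 0 − 1 + 1 = 0
C5: 1C, 3N → 0 + 3 = +3
The most reduced carbon is C3 at -2.

C3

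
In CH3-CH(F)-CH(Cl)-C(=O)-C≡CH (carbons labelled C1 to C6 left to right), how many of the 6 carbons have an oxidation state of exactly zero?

3

Count +1 for every bond to an atom more electronegative than carbon and −1 for every bond to one less electronegative; C–C bonds are 0. Tallying each carbon:
C1: 1C, 3H → 0 − 3 = -3
C2: 2C, 1H, 1F → 0 − 1 + 1 = 0
C3: 2C, 1H, 1Cl → 0 − 1 + 1 = 0
C4: 2C, 2O → 0 + 2 = +2
C5: 4C → 0 = 0
C6: 3C, 1H → 0 − 1 = -1
3 carbons (C2, C3, C5) meet the condition.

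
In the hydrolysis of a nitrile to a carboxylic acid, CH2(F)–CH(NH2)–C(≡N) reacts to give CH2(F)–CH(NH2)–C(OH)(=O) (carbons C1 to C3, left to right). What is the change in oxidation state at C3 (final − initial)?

Before: C3 has 1 bond to C, 3 bonds to N → oxidation state +3.
After: C3 has 1 bond to C, 3 bonds to O → oxidation state +3.
Δ = +3 − (+3) = 0, so no net redox change at C3.

0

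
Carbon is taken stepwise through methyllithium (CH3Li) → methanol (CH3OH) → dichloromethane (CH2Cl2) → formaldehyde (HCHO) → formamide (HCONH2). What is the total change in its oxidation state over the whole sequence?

Carbon oxidation states along the series — methyllithium: -4, methanol: -2, dichloromethane: 0, formaldehyde: 0, formamide: +2.
Net change = +2 − (-4) = +6.

+6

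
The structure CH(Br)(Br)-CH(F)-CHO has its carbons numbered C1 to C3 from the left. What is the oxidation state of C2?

Count +1 for every bond to an atom more electronegative than carbon and −1 for every bond to one less electronegative; C–C bonds are 0.
C2 has one bond to C (0), one bond to C (0), one bond to H (-1), one bond to F (+1).
Oxidation state = 0 + 0 − 1 + 1 = 0.

0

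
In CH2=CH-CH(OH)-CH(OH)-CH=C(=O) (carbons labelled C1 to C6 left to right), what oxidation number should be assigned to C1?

-2

Bonds to more-electronegative neighbours contribute +1 each, bonds to H or metals contribute −1 each, and C–C bonds contribute 0.
C1 has a double bond to C (2×0 = 0), one bond to H (-1), one bond to H (-1).
Oxidation state = 0 − 1 − 1 = -2.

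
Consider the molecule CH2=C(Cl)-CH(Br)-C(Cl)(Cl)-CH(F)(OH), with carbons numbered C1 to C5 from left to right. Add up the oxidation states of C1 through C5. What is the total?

Each bond to a more electronegative atom (O, N, halogen) counts +1, each bond to a less electronegative atom (H, metal, B, Si) counts −1, and each C–C bond counts 0. Tallying each carbon:
C1: 2C, 2H → 0 − 2 = -2
C2: 3C, 1Cl → 0 + 1 = +1
C3: 2C, 1H, 1Br → 0 − 1 + 1 = 0
C4: 2C, 2Cl → 0 + 2 = +2
C5: 1C, 1H, 1O, 1F → 0 − 1 + 1 + 1 = +1
Sum = -2 + 1 + 0 + 2 + 1 = +2.

+2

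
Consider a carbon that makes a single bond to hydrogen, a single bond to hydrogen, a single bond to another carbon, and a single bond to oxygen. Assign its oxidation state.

-1

The carbon has one bond to C (0), one bond to H (-1), one bond to O (+1), one bond to H (-1).
Oxidation state = 0 − 1 + 1 − 1 = -1.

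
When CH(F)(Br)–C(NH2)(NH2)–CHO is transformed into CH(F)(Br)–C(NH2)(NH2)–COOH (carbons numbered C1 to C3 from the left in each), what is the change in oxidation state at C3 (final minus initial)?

Before: C3 has 1 bond to C, 1 bond to H, 2 bonds to O → oxidation state +1.
After: C3 has 1 bond to C, 3 bonds to O → oxidation state +3.
Δ = +3 − (+1) = +2, so this is an oxidation at C3.

+2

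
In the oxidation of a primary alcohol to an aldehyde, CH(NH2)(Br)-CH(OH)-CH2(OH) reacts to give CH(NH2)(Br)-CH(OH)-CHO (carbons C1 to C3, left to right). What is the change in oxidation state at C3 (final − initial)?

Before: C3 has 1 bond to C, 2 bonds to H, 1 bond to O → oxidation state -1.
After: C3 has 1 bond to C, 1 bond to H, 2 bonds to O → oxidation state +1.
Δ = +1 − (-1) = +2, so this is an oxidation at C3.

+2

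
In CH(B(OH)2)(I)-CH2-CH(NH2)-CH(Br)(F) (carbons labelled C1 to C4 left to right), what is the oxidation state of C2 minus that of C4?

C2: 2C, 2H → 0 − 2 = -2
C4: 1C, 1H, 1F, 1Br → 0 − 1 + 1 + 1 = +1
Difference: -2 − (+1) = -3.

-3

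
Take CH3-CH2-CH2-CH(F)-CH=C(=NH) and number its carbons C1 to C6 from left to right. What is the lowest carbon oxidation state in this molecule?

Assign +1 per bond to O/N/halogen, −1 per bond to H or an electropositive element, and 0 per bond to carbon. Tallying each carbon:
C1: 1C, 3H → 0 − 3 = -3
C2: 2C, 2H → 0 − 2 = -2
C3: 2C, 2H → 0 − 2 = -2
C4: 2C, 1H, 1F → 0 − 1 + 1 = 0
C5: 3C, 1H → 0 − 1 = -1
C6: 2C, 2N → 0 + 2 = +2
The lowest value is -3.

-3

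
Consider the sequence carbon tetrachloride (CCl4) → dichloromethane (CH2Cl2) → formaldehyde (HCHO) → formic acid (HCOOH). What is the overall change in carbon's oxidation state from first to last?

-2

Carbon oxidation states along the series — carbon tetrachloride: +4, dichloromethane: 0, formaldehyde: 0, formic acid: +2.
Net change = +2 − (+4) = -2.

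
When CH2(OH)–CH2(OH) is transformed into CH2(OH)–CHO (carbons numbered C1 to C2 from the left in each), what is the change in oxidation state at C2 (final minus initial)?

Before: C2 has 1 bond to C, 2 bonds to H, 1 bond to O → oxidation state -1.
After: C2 has 1 bond to C, 1 bond to H, 2 bonds to O → oxidation state +1.
Δ = +1 − (-1) = +2, so this is an oxidation at C2.

+2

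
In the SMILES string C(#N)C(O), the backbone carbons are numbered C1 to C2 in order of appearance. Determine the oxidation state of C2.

-1

C2 has one bond to C (0), one bond to O (+1), one bond to H (-1), one bond to H (-1).
Oxidation state = 0 + 1 − 1 − 1 = -1.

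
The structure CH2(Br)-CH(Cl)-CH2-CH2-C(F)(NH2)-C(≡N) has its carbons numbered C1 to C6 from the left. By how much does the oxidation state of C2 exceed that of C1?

C2: 2C, 1H, 1Cl → 0 − 1 + 1 = 0
C1: 1C, 2H, 1Br → 0 − 2 + 1 = -1
Difference: 0 − (-1) = +1.

+1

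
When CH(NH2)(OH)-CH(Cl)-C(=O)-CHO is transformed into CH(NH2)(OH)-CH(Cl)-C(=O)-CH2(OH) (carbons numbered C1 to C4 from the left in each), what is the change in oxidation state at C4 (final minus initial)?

Before: C4 has 1 bond to C, 1 bond to H, 2 bonds to O → oxidation state +1.
After: C4 has 1 bond to C, 2 bonds to H, 1 bond to O → oxidation state -1.
Δ = -1 − (+1) = -2, so this is a reduction at C4.

-2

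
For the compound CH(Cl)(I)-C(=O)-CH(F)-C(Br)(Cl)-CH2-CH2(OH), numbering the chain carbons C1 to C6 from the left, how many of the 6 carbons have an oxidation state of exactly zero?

Tallying each carbon's bonds:
C1: 1C, 1H, 1Cl, 1I → 0 − 1 + 1 + 1 = +1
C2: 2C, 2O → 0 + 2 = +2
C3: 2C, 1H, 1F → 0 − 1 + 1 = 0
C4: 2C, 1Cl, 1Br → 0 + 1 + 1 = +2
C5: 2C, 2H → 0 − 2 = -2
C6: 1C, 2H, 1O → 0 − 2 + 1 = -1
1 carbon (C3) meets the condition.

1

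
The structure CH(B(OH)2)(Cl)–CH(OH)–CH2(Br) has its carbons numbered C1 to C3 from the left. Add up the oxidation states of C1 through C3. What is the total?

Tallying each carbon's bonds:
C1: 1C, 1H, 1Cl, 1B → 0 − 1 + 1 − 1 = -1
C2: 2C, 1H, 1O → 0 − 1 + 1 = 0
C3: 1C, 2H, 1Br → 0 − 2 + 1 = -1
Sum = -1 + 0 − 1 = -2.

-2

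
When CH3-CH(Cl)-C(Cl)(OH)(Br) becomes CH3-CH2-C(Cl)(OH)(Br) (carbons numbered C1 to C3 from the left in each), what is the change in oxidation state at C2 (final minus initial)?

Before: C2 has 2 bonds to C, 1 bond to H, 1 bond to Cl → oxidation state 0.
After: C2 has 2 bonds to C, 2 bonds to H → oxidation state -2.
Δ = -2 − (0) = -2, so this is a reduction at C2.

-2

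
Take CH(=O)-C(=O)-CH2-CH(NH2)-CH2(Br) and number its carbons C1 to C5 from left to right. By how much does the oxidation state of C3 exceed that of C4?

-2

C3: 2C, 2H → 0 − 2 = -2
C4: 2C, 1H, 1N → 0 − 1 + 1 = 0
Difference: -2 − (0) = -2.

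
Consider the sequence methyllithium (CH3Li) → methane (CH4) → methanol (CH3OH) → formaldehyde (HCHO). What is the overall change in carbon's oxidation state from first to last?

Carbon oxidation states along the series — methyllithium: -4, methane: -4, methanol: -2, formaldehyde: 0.
Net change = 0 − (-4) = +4.

+4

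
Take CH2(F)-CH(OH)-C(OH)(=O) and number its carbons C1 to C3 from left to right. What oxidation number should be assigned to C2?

Count +1 for every bond to an atom more electronegative than carbon and −1 for every bond to one less electronegative; C–C bonds are 0.
C2 has one bond to C (0), one bond to C (0), one bond to H (-1), one bond to O (+1).
Oxidation state = 0 + 0 − 1 + 1 = 0.

0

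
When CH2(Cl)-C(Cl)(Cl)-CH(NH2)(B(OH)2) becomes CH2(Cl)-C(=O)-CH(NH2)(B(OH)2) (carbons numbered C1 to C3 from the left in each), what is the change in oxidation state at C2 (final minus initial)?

Before: C2 has 2 bonds to C, 2 bonds to Cl → oxidation state +2.
After: C2 has 2 bonds to C, 2 bonds to O → oxidation state +2.
Δ = +2 − (+2) = 0, so no net redox change at C2.

0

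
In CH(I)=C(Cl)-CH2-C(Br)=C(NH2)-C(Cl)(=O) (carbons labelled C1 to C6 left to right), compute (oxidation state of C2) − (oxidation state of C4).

C2: 3C, 1Cl → 0 + 1 = +1
C4: 3C, 1Br → 0 + 1 = +1
Difference: +1 − (+1) = 0.

0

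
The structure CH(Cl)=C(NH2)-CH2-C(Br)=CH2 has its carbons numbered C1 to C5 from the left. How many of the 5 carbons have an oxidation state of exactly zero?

1

Bonds to more-electronegative neighbours contribute +1 each, bonds to H or metals contribute −1 each, and C–C bonds contribute 0. Tallying each carbon:
C1: 2C, 1H, 1Cl → 0 − 1 + 1 = 0
C2: 3C, 1N → 0 + 1 = +1
C3: 2C, 2H → 0 − 2 = -2
C4: 3C, 1Br → 0 + 1 = +1
C5: 2C, 2H → 0 − 2 = -2
1 carbon (C1) meets the condition.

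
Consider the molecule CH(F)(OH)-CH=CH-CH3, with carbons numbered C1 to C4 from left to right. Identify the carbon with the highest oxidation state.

C1

Assign +1 per bond to O/N/halogen, −1 per bond to H or an electropositive element, and 0 per bond to carbon. Tallying each carbon:
C1: 1C, 1H, 1O, 1F → 0 − 1 + 1 + 1 = +1
C2: 3C, 1H → 0 − 1 = -1
C3: 3C, 1H → 0 − 1 = -1
C4: 1C, 3H → 0 − 3 = -3
The most oxidised carbon is C1 at +1.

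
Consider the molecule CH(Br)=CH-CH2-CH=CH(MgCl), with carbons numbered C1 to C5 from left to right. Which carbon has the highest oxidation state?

Tallying each carbon's bonds:
C1: 2C, 1H, 1Br → 0 − 1 + 1 = 0
C2: 3C, 1H → 0 − 1 = -1
C3: 2C, 2H → 0 − 2 = -2
C4: 3C, 1H → 0 − 1 = -1
C5: 2C, 1H, 1Mg → 0 − 1 − 1 = -2
The most oxidised carbon is C1 at 0.

C1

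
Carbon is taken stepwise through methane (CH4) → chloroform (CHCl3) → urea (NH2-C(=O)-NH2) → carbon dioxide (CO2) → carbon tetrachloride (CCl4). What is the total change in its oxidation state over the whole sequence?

Carbon oxidation states along the series — methane: -4, chloroform: +2, urea: +4, carbon dioxide: +4, carbon tetrachloride: +4.
Net change = +4 − (-4) = +8.

+8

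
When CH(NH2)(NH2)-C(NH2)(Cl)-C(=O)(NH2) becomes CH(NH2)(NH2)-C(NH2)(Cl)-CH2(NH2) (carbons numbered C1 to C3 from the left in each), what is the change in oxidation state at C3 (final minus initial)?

-4

Before: C3 has 1 bond to C, 2 bonds to O, 1 bond to N → oxidation state +3.
After: C3 has 1 bond to C, 2 bonds to H, 1 bond to N → oxidation state -1.
Δ = -1 − (+3) = -4, so this is a reduction at C3.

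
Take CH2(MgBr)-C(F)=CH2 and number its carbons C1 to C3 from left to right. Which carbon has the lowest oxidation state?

C1

Tallying each carbon's bonds:
C1: 1C, 2H, 1Mg → 0 − 2 − 1 = -3
C2: 3C, 1F → 0 + 1 = +1
C3: 2C, 2H → 0 − 2 = -2
The most reduced carbon is C1 at -3.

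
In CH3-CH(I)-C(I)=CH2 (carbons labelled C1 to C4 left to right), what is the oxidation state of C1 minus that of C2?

-3

C1: 1C, 3H → 0 − 3 = -3
C2: 2C, 1H, 1I → 0 − 1 + 1 = 0
Difference: -3 − (0) = -3.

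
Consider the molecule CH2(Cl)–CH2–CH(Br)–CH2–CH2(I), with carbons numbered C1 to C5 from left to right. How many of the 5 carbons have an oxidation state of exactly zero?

1

Tallying each carbon's bonds:
C1: 1C, 2H, 1Cl → 0 − 2 + 1 = -1
C2: 2C, 2H → 0 − 2 = -2
C3: 2C, 1H, 1Br → 0 − 1 + 1 = 0
C4: 2C, 2H → 0 − 2 = -2
C5: 1C, 2H, 1I → 0 − 2 + 1 = -1
1 carbon (C3) meets the condition.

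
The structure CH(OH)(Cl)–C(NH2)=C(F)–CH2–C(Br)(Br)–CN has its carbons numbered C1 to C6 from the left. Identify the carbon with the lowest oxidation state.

C4

Count +1 for every bond to an atom more electronegative than carbon and −1 for every bond to one less electronegative; C–C bonds are 0. Tallying each carbon:
C1: 1C, 1H, 1O, 1Cl → 0 − 1 + 1 + 1 = +1
C2: 3C, 1N → 0 + 1 = +1
C3: 3C, 1F → 0 + 1 = +1
C4: 2C, 2H → 0 − 2 = -2
C5: 2C, 2Br → 0 + 2 = +2
C6: 1C, 3N → 0 + 3 = +3
The most reduced carbon is C4 at -2.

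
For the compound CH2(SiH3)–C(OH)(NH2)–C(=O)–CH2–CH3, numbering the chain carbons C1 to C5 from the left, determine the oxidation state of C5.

-3

C5 has one bond to C (0), one bond to H (-1), one bond to H (-1), one bond to H (-1).
Oxidation state = 0 − 1 − 1 − 1 = -3.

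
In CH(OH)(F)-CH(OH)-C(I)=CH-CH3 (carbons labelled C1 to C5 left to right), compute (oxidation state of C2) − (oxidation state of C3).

-1

C2: 2C, 1H, 1O → 0 − 1 + 1 = 0
C3: 3C, 1I → 0 + 1 = +1
Difference: 0 − (+1) = -1.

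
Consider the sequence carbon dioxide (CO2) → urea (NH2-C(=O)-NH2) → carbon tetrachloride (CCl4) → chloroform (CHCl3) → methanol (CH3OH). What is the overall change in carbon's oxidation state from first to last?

Carbon oxidation states along the series — carbon dioxide: +4, urea: +4, carbon tetrachloride: +4, chloroform: +2, methanol: -2.
Net change = -2 − (+4) = -6.

-6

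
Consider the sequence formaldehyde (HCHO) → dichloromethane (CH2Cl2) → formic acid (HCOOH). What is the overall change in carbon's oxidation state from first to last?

Carbon oxidation states along the series — formaldehyde: 0, dichloromethane: 0, formic acid: +2.
Net change = +2 − (0) = +2.

+2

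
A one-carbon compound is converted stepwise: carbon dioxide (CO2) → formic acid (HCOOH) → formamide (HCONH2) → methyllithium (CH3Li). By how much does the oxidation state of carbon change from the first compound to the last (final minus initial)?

-8

Carbon oxidation states along the series — carbon dioxide: +4, formic acid: +2, formamide: +2, methyllithium: -4.
Net change = -4 − (+4) = -8.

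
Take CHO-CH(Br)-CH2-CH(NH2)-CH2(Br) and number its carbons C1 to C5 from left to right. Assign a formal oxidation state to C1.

+1

C1 has one bond to C (0), a double bond to O (2×+1 = +2), one bond to H (-1).
Oxidation state = 0 + 2 − 1 = +1.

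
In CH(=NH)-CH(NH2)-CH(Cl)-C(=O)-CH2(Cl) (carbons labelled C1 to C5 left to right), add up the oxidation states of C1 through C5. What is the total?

Assign +1 per bond to O/N/halogen, −1 per bond to H or an electropositive element, and 0 per bond to carbon. Tallying each carbon:
C1: 1C, 1H, 2N → 0 − 1 + 2 = +1
C2: 2C, 1H, 1N → 0 − 1 + 1 = 0
C3: 2C, 1H, 1Cl → 0 − 1 + 1 = 0
C4: 2C, 2O → 0 + 2 = +2
C5: 1C, 2H, 1Cl → 0 − 2 + 1 = -1
Sum = +1 + 0 + 0 + 2 − 1 = +2.

+2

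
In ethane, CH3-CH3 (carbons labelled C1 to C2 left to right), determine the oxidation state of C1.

-3

Assign +1 per bond to O/N/halogen, −1 per bond to H or an electropositive element, and 0 per bond to carbon.
C1 has one bond to H (-1), one bond to H (-1), one bond to H (-1), one bond to C (0).
Oxidation state = -1 − 1 − 1 + 0 = -3.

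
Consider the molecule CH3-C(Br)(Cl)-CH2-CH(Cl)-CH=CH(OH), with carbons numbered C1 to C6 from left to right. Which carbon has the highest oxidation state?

C2

Tallying each carbon's bonds:
C1: 1C, 3H → 0 − 3 = -3
C2: 2C, 1Cl, 1Br → 0 + 1 + 1 = +2
C3: 2C, 2H → 0 − 2 = -2
C4: 2C, 1H, 1Cl → 0 − 1 + 1 = 0
C5: 3C, 1H → 0 − 1 = -1
C6: 2C, 1H, 1O → 0 − 1 + 1 = 0
The most oxidised carbon is C2 at +2.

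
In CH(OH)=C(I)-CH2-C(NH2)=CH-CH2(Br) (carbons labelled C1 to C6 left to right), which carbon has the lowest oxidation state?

C3

Tallying each carbon's bonds:
C1: 2C, 1H, 1O → 0 − 1 + 1 = 0
C2: 3C, 1I → 0 + 1 = +1
C3: 2C, 2H → 0 − 2 = -2
C4: 3C, 1N → 0 + 1 = +1
C5: 3C, 1H → 0 − 1 = -1
C6: 1C, 2H, 1Br → 0 − 2 + 1 = -1
The most reduced carbon is C3 at -2.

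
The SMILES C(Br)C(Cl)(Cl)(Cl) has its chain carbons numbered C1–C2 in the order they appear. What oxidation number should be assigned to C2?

+3

Assign +1 per bond to O/N/halogen, −1 per bond to H or an electropositive element, and 0 per bond to carbon.
C2 has one bond to C (0), one bond to Cl (+1), one bond to Cl (+1), one bond to Cl (+1).
Oxidation state = 0 + 1 + 1 + 1 = +3.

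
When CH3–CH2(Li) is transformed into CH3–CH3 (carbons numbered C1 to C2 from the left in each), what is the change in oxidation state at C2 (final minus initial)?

Before: C2 has 1 bond to C, 2 bonds to H, 1 bond to Li → oxidation state -3.
After: C2 has 1 bond to C, 3 bonds to H → oxidation state -3.
Δ = -3 − (-3) = 0, so no net redox change at C2.

0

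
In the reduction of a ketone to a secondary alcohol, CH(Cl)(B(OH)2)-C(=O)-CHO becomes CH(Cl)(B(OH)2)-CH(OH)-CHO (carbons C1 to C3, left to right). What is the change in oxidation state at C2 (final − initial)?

Before: C2 has 2 bonds to C, 2 bonds to O → oxidation state +2.
After: C2 has 2 bonds to C, 1 bond to H, 1 bond to O → oxidation state 0.
Δ = 0 − (+2) = -2, so this is a reduction at C2.

-2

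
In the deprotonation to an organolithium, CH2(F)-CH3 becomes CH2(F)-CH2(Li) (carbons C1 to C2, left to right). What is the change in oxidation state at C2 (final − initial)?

Before: C2 has 1 bond to C, 3 bonds to H → oxidation state -3.
After: C2 has 1 bond to C, 2 bonds to H, 1 bond to Li → oxidation state -3.
Δ = -3 − (-3) = 0, so no net redox change at C2.

0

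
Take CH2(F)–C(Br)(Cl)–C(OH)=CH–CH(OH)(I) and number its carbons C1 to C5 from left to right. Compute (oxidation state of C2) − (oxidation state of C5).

+1

C2: 2C, 1Cl, 1Br → 0 + 1 + 1 = +2
C5: 1C, 1H, 1O, 1I → 0 − 1 + 1 + 1 = +1
Difference: +2 − (+1) = +1.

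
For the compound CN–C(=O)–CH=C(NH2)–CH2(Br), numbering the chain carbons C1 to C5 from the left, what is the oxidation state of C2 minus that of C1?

-1

C2: 2C, 2O → 0 + 2 = +2
C1: 1C, 3N → 0 + 3 = +3
Difference: +2 − (+3) = -1.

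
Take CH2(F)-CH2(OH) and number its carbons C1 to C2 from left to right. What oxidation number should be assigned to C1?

-1

Assign +1 per bond to O/N/halogen, −1 per bond to H or an electropositive element, and 0 per bond to carbon.
C1 has one bond to C (0), one bond to H (-1), one bond to F (+1), one bond to H (-1).
Oxidation state = 0 − 1 + 1 − 1 = -1.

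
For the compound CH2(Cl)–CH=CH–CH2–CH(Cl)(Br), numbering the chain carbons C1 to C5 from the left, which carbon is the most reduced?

Tallying each carbon's bonds:
C1: 1C, 2H, 1Cl → 0 − 2 + 1 = -1
C2: 3C, 1H → 0 − 1 = -1
C3: 3C, 1H → 0 − 1 = -1
C4: 2C, 2H → 0 − 2 = -2
C5: 1C, 1H, 1Cl, 1Br → 0 − 1 + 1 + 1 = +1
The most reduced carbon is C4 at -2.

C4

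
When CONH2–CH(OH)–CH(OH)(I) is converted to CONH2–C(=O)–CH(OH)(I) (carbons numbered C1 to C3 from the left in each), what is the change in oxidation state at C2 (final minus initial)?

Before: C2 has 2 bonds to C, 1 bond to H, 1 bond to O → oxidation state 0.
After: C2 has 2 bonds to C, 2 bonds to O → oxidation state +2.
Δ = +2 − (0) = +2, so this is an oxidation at C2.

+2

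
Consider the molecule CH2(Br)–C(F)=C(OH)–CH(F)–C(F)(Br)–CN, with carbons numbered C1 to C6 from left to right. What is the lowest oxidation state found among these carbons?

Tallying each carbon's bonds:
C1: 1C, 2H, 1Br → 0 − 2 + 1 = -1
C2: 3C, 1F → 0 + 1 = +1
C3: 3C, 1O → 0 + 1 = +1
C4: 2C, 1H, 1F → 0 − 1 + 1 = 0
C5: 2C, 1F, 1Br → 0 + 1 + 1 = +2
C6: 1C, 3N → 0 + 3 = +3
The lowest value is -1.

-1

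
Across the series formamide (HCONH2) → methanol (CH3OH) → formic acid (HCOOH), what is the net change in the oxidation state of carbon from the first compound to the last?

0

Carbon oxidation states along the series — formamide: +2, methanol: -2, formic acid: +2.
Net change = +2 − (+2) = 0.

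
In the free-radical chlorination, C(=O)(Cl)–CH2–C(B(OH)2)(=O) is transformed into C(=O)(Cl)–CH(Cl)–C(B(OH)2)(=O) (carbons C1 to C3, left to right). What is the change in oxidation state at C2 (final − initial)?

Before: C2 has 2 bonds to C, 2 bonds to H → oxidation state -2.
After: C2 has 2 bonds to C, 1 bond to H, 1 bond to Cl → oxidation state 0.
Δ = 0 − (-2) = +2, so this is an oxidation at C2.

+2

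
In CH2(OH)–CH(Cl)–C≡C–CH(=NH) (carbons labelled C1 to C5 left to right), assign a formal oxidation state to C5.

Count +1 for every bond to an atom more electronegative than carbon and −1 for every bond to one less electronegative; C–C bonds are 0.
C5 has one bond to C (0), a double bond to N (2×+1 = +2), one bond to H (-1).
Oxidation state = 0 + 2 − 1 = +1.

+1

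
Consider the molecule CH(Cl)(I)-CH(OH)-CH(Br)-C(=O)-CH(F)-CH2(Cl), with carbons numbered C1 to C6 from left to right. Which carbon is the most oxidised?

C4

Bonds to more-electronegative neighbours contribute +1 each, bonds to H or metals contribute −1 each, and C–C bonds contribute 0. Tallying each carbon:
C1: 1C, 1H, 1Cl, 1I → 0 − 1 + 1 + 1 = +1
C2: 2C, 1H, 1O → 0 − 1 + 1 = 0
C3: 2C, 1H, 1Br → 0 − 1 + 1 = 0
C4: 2C, 2O → 0 + 2 = +2
C5: 2C, 1H, 1F → 0 − 1 + 1 = 0
C6: 1C, 2H, 1Cl → 0 − 2 + 1 = -1
The most oxidised carbon is C4 at +2.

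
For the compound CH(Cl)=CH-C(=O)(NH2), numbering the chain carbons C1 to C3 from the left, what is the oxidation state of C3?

C3 has one bond to C (0), a double bond to O (2×+1 = +2), one bond to N (+1).
Oxidation state = 0 + 2 + 1 = +3.

+3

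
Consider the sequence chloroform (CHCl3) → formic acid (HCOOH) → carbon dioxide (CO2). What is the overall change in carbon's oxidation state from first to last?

Carbon oxidation states along the series — chloroform: +2, formic acid: +2, carbon dioxide: +4.
Net change = +4 − (+2) = +2.

+2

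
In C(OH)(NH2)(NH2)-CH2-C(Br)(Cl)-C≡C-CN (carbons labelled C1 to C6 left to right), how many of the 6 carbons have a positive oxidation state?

Tallying each carbon's bonds:
C1: 1C, 1O, 2N → 0 + 1 + 2 = +3
C2: 2C, 2H → 0 − 2 = -2
C3: 2C, 1Cl, 1Br → 0 + 1 + 1 = +2
C4: 4C → 0 = 0
C5: 4C → 0 = 0
C6: 1C, 3N → 0 + 3 = +3
3 carbons (C1, C3, C6) meet the condition.

3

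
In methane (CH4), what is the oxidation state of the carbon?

Assign +1 per bond to O/N/halogen, −1 per bond to H or an electropositive element, and 0 per bond to carbon.
The carbon has one bond to H (-1), one bond to H (-1), one bond to H (-1), one bond to H (-1).
Oxidation state = -1 − 1 − 1 − 1 = -4.

-4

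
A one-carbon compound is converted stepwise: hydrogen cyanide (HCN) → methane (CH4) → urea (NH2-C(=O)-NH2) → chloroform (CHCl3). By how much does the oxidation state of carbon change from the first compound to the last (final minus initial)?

0

Carbon oxidation states along the series — hydrogen cyanide: +2, methane: -4, urea: +4, chloroform: +2.
Net change = +2 − (+2) = 0.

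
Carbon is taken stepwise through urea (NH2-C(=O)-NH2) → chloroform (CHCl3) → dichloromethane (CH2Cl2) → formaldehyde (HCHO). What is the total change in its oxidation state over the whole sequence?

Carbon oxidation states along the series — urea: +4, chloroform: +2, dichloromethane: 0, formaldehyde: 0.
Net change = 0 − (+4) = -4.

-4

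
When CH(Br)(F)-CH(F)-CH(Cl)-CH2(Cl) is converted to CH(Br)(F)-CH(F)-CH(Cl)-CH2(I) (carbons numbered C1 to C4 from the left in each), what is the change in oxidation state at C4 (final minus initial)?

0

Before: C4 has 1 bond to C, 2 bonds to H, 1 bond to Cl → oxidation state -1.
After: C4 has 1 bond to C, 2 bonds to H, 1 bond to I → oxidation state -1.
Δ = -1 − (-1) = 0, so no net redox change at C4.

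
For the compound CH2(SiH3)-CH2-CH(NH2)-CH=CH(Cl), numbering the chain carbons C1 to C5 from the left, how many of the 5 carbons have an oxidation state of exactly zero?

Each bond to a more electronegative atom (O, N, halogen) counts +1, each bond to a less electronegative atom (H, metal, B, Si) counts −1, and each C–C bond counts 0. Tallying each carbon:
C1: 1C, 2H, 1Si → 0 − 2 − 1 = -3
C2: 2C, 2H → 0 − 2 = -2
C3: 2C, 1H, 1N → 0 − 1 + 1 = 0
C4: 3C, 1H → 0 − 1 = -1
C5: 2C, 1H, 1Cl → 0 − 1 + 1 = 0
2 carbons (C3, C5) meet the condition.

2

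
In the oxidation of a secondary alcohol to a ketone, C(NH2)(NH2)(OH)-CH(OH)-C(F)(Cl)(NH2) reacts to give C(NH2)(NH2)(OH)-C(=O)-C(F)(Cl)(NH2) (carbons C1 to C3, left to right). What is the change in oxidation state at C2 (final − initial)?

Before: C2 has 2 bonds to C, 1 bond to H, 1 bond to O → oxidation state 0.
After: C2 has 2 bonds to C, 2 bonds to O → oxidation state +2.
Δ = +2 − (0) = +2, so this is an oxidation at C2.

+2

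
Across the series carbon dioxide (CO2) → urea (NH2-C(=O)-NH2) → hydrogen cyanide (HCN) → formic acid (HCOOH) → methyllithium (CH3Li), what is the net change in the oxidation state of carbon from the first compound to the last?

Carbon oxidation states along the series — carbon dioxide: +4, urea: +4, hydrogen cyanide: +2, formic acid: +2, methyllithium: -4.
Net change = -4 − (+4) = -8.

-8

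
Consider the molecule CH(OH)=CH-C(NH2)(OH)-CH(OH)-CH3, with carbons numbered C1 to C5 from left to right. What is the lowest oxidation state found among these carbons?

-3

Tallying each carbon's bonds:
C1: 2C, 1H, 1O → 0 − 1 + 1 = 0
C2: 3C, 1H → 0 − 1 = -1
C3: 2C, 1O, 1N → 0 + 1 + 1 = +2
C4: 2C, 1H, 1O → 0 − 1 + 1 = 0
C5: 1C, 3H → 0 − 3 = -3
The lowest value is -3.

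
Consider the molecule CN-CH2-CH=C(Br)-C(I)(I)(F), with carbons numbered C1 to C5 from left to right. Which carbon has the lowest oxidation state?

C2

Bonds to more-electronegative neighbours contribute +1 each, bonds to H or metals contribute −1 each, and C–C bonds contribute 0. Tallying each carbon:
C1: 1C, 3N → 0 + 3 = +3
C2: 2C, 2H → 0 − 2 = -2
C3: 3C, 1H → 0 − 1 = -1
C4: 3C, 1Br → 0 + 1 = +1
C5: 1C, 1F, 2I → 0 + 1 + 2 = +3
The most reduced carbon is C2 at -2.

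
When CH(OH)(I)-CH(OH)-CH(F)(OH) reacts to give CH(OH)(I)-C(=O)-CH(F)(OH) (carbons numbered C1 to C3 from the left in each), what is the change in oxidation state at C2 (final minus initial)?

Before: C2 has 2 bonds to C, 1 bond to H, 1 bond to O → oxidation state 0.
After: C2 has 2 bonds to C, 2 bonds to O → oxidation state +2.
Δ = +2 − (0) = +2, so this is an oxidation at C2.

+2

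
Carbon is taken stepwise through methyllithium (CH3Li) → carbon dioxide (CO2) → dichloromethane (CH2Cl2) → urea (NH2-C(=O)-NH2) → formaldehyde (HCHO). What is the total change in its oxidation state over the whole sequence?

+4

Carbon oxidation states along the series — methyllithium: -4, carbon dioxide: +4, dichloromethane: 0, urea: +4, formaldehyde: 0.
Net change = 0 − (-4) = +4.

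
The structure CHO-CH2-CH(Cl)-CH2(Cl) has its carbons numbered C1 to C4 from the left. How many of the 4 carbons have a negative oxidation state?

2

Each bond to a more electronegative atom (O, N, halogen) counts +1, each bond to a less electronegative atom (H, metal, B, Si) counts −1, and each C–C bond counts 0. Tallying each carbon:
C1: 1C, 1H, 2O → 0 − 1 + 2 = +1
C2: 2C, 2H → 0 − 2 = -2
C3: 2C, 1H, 1Cl → 0 − 1 + 1 = 0
C4: 1C, 2H, 1Cl → 0 − 2 + 1 = -1
2 carbons (C2, C4) meet the condition.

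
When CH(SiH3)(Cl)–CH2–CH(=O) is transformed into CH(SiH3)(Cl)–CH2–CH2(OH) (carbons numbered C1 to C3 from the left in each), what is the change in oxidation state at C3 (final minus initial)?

-2

Before: C3 has 1 bond to C, 1 bond to H, 2 bonds to O → oxidation state +1.
After: C3 has 1 bond to C, 2 bonds to H, 1 bond to O → oxidation state -1.
Δ = -1 − (+1) = -2, so this is a reduction at C3.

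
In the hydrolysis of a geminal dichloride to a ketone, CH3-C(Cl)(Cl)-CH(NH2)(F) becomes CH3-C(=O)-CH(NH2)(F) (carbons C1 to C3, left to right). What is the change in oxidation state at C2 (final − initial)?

Before: C2 has 2 bonds to C, 2 bonds to Cl → oxidation state +2.
After: C2 has 2 bonds to C, 2 bonds to O → oxidation state +2.
Δ = +2 − (+2) = 0, so no net redox change at C2.

0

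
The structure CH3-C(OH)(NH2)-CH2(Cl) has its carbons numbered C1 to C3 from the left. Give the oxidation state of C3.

C3 has one bond to C (0), one bond to Cl (+1), one bond to H (-1), one bond to H (-1).
Oxidation state = 0 + 1 − 1 − 1 = -1.

-1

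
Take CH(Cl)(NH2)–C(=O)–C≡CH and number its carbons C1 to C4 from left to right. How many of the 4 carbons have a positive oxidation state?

Tallying each carbon's bonds:
C1: 1C, 1H, 1N, 1Cl → 0 − 1 + 1 + 1 = +1
C2: 2C, 2O → 0 + 2 = +2
C3: 4C → 0 = 0
C4: 3C, 1H → 0 − 1 = -1
2 carbons (C1, C2) meet the condition.

2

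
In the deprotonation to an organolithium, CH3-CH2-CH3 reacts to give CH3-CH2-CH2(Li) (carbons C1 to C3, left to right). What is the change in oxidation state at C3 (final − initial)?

0

Before: C3 has 1 bond to C, 3 bonds to H → oxidation state -3.
After: C3 has 1 bond to C, 2 bonds to H, 1 bond to Li → oxidation state -3.
Δ = -3 − (-3) = 0, so no net redox change at C3.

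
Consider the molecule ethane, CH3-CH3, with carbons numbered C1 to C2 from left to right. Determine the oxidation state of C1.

-3

Each bond to a more electronegative atom (O, N, halogen) counts +1, each bond to a less electronegative atom (H, metal, B, Si) counts −1, and each C–C bond counts 0.
C1 has one bond to H (-1), one bond to H (-1), one bond to H (-1), one bond to C (0).
Oxidation state = -1 − 1 − 1 + 0 = -3.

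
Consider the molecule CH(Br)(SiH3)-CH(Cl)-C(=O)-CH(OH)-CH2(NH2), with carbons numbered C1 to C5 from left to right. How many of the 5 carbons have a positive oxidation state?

Tallying each carbon's bonds:
C1: 1C, 1H, 1Br, 1Si → 0 − 1 + 1 − 1 = -1
C2: 2C, 1H, 1Cl → 0 − 1 + 1 = 0
C3: 2C, 2O → 0 + 2 = +2
C4: 2C, 1H, 1O → 0 − 1 + 1 = 0
C5: 1C, 2H, 1N → 0 − 2 + 1 = -1
1 carbon (C3) meets the condition.

1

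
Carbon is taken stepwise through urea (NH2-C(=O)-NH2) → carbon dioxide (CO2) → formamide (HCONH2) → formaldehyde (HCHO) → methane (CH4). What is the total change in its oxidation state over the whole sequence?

Carbon oxidation states along the series — urea: +4, carbon dioxide: +4, formamide: +2, formaldehyde: 0, methane: -4.
Net change = -4 − (+4) = -8.

-8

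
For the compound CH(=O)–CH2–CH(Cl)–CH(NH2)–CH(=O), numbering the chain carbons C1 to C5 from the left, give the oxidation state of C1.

Count +1 for every bond to an atom more electronegative than carbon and −1 for every bond to one less electronegative; C–C bonds are 0.
C1 has one bond to C (0), one bond to H (-1), a double bond to O (2×+1 = +2).
Oxidation state = 0 − 1 + 2 = +1.

+1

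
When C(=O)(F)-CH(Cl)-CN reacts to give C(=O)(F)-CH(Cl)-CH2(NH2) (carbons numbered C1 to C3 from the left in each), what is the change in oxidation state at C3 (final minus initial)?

Before: C3 has 1 bond to C, 3 bonds to N → oxidation state +3.
After: C3 has 1 bond to C, 2 bonds to H, 1 bond to N → oxidation state -1.
Δ = -1 − (+3) = -4, so this is a reduction at C3.

-4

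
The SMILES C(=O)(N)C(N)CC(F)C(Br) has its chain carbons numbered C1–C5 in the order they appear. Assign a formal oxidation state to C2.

C2 has one bond to C (0), one bond to C (0), one bond to H (-1), one bond to N (+1).
Oxidation state = 0 + 0 − 1 + 1 = 0.

0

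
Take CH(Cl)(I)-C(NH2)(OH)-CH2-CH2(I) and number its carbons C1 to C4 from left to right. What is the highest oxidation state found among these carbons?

Each bond to a more electronegative atom (O, N, halogen) counts +1, each bond to a less electronegative atom (H, metal, B, Si) counts −1, and each C–C bond counts 0. Tallying each carbon:
C1: 1C, 1H, 1Cl, 1I → 0 − 1 + 1 + 1 = +1
C2: 2C, 1O, 1N → 0 + 1 + 1 = +2
C3: 2C, 2H → 0 − 2 = -2
C4: 1C, 2H, 1I → 0 − 2 + 1 = -1
The highest value is +2.

+2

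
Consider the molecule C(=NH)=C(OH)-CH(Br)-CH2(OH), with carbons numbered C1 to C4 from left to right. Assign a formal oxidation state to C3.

0

C3 has one bond to C (0), one bond to C (0), one bond to Br (+1), one bond to H (-1).
Oxidation state = 0 + 0 + 1 − 1 = 0.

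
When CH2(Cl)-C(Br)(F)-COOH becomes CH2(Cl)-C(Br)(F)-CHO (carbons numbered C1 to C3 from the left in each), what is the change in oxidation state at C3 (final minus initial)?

-2

Before: C3 has 1 bond to C, 3 bonds to O → oxidation state +3.
After: C3 has 1 bond to C, 1 bond to H, 2 bonds to O → oxidation state +1.
Δ = +1 − (+3) = -2, so this is a reduction at C3.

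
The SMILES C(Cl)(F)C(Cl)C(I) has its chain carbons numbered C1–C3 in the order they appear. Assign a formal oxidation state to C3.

-1

Count +1 for every bond to an atom more electronegative than carbon and −1 for every bond to one less electronegative; C–C bonds are 0.
C3 has one bond to C (0), one bond to H (-1), one bond to I (+1), one bond to H (-1).
Oxidation state = 0 − 1 + 1 − 1 = -1.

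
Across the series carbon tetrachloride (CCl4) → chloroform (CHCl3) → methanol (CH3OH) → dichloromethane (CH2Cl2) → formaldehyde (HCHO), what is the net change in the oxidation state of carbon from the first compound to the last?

-4

Carbon oxidation states along the series — carbon tetrachloride: +4, chloroform: +2, methanol: -2, dichloromethane: 0, formaldehyde: 0.
Net change = 0 − (+4) = -4.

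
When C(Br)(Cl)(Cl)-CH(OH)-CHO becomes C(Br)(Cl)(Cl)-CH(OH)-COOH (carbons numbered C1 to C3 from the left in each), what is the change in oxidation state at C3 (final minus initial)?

+2

Before: C3 has 1 bond to C, 1 bond to H, 2 bonds to O → oxidation state +1.
After: C3 has 1 bond to C, 3 bonds to O → oxidation state +3.
Δ = +3 − (+1) = +2, so this is an oxidation at C3.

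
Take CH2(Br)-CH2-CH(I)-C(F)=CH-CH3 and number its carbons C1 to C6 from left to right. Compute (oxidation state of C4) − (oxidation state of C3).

+1

C4: 3C, 1F → 0 + 1 = +1
C3: 2C, 1H, 1I → 0 − 1 + 1 = 0
Difference: +1 − (0) = +1.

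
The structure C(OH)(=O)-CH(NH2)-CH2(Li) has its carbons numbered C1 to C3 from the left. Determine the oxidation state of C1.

+3

C1 has one bond to C (0), one bond to O (+1), a double bond to O (2×+1 = +2).
Oxidation state = 0 + 1 + 2 = +3.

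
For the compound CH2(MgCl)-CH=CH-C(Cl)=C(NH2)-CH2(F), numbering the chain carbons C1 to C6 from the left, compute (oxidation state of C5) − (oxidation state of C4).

C5: 3C, 1N → 0 + 1 = +1
C4: 3C, 1Cl → 0 + 1 = +1
Difference: +1 − (+1) = 0.

0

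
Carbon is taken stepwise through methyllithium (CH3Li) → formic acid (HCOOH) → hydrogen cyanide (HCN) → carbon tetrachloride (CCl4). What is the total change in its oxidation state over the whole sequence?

+8

Carbon oxidation states along the series — methyllithium: -4, formic acid: +2, hydrogen cyanide: +2, carbon tetrachloride: +4.
Net change = +4 − (-4) = +8.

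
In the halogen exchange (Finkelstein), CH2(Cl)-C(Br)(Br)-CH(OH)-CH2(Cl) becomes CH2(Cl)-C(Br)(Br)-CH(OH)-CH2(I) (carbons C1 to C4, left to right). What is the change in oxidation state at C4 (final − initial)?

Before: C4 has 1 bond to C, 2 bonds to H, 1 bond to Cl → oxidation state -1.
After: C4 has 1 bond to C, 2 bonds to H, 1 bond to I → oxidation state -1.
Δ = -1 − (-1) = 0, so no net redox change at C4.

0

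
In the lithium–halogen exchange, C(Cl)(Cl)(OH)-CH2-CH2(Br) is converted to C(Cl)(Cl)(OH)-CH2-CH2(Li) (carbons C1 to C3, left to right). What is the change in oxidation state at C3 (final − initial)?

Before: C3 has 1 bond to C, 2 bonds to H, 1 bond to Br → oxidation state -1.
After: C3 has 1 bond to C, 2 bonds to H, 1 bond to Li → oxidation state -3.
Δ = -3 − (-1) = -2, so this is a reduction at C3.

-2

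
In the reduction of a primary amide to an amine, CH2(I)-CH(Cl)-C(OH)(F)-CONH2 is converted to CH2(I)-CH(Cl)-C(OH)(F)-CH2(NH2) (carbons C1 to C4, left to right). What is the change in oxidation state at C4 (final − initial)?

Before: C4 has 1 bond to C, 2 bonds to O, 1 bond to N → oxidation state +3.
After: C4 has 1 bond to C, 2 bonds to H, 1 bond to N → oxidation state -1.
Δ = -1 − (+3) = -4, so this is a reduction at C4.

-4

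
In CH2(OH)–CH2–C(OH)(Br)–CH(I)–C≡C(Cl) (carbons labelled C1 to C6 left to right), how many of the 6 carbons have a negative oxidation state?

2

Each bond to a more electronegative atom (O, N, halogen) counts +1, each bond to a less electronegative atom (H, metal, B, Si) counts −1, and each C–C bond counts 0. Tallying each carbon:
C1: 1C, 2H, 1O → 0 − 2 + 1 = -1
C2: 2C, 2H → 0 − 2 = -2
C3: 2C, 1O, 1Br → 0 + 1 + 1 = +2
C4: 2C, 1H, 1I → 0 − 1 + 1 = 0
C5: 4C → 0 = 0
C6: 3C, 1Cl → 0 + 1 = +1
2 carbons (C1, C2) meet the condition.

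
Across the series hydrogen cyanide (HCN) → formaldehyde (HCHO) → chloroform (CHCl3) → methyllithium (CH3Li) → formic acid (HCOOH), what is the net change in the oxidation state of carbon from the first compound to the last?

0

Carbon oxidation states along the series — hydrogen cyanide: +2, formaldehyde: 0, chloroform: +2, methyllithium: -4, formic acid: +2.
Net change = +2 − (+2) = 0.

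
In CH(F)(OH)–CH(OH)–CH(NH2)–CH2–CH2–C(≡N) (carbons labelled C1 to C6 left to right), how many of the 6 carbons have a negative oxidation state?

2

Tallying each carbon's bonds:
C1: 1C, 1H, 1O, 1F → 0 − 1 + 1 + 1 = +1
C2: 2C, 1H, 1O → 0 − 1 + 1 = 0
C3: 2C, 1H, 1N → 0 − 1 + 1 = 0
C4: 2C, 2H → 0 − 2 = -2
C5: 2C, 2H → 0 − 2 = -2
C6: 1C, 3N → 0 + 3 = +3
2 carbons (C4, C5) meet the condition.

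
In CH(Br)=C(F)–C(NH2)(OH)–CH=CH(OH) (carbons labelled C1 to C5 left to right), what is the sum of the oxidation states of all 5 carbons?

Tallying each carbon's bonds:
C1: 2C, 1H, 1Br → 0 − 1 + 1 = 0
C2: 3C, 1F → 0 + 1 = +1
C3: 2C, 1O, 1N → 0 + 1 + 1 = +2
C4: 3C, 1H → 0 − 1 = -1
C5: 2C, 1H, 1O → 0 − 1 + 1 = 0
Sum = 0 + 1 + 2 − 1 + 0 = +2.

+2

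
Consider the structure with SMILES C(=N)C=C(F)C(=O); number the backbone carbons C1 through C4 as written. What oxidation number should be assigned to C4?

+1

C4 has one bond to C (0), a double bond to O (2×+1 = +2), one bond to H (-1).
Oxidation state = 0 + 2 − 1 = +1.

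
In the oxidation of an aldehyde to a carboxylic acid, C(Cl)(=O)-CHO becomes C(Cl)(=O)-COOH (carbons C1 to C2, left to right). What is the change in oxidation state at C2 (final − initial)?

Before: C2 has 1 bond to C, 1 bond to H, 2 bonds to O → oxidation state +1.
After: C2 has 1 bond to C, 3 bonds to O → oxidation state +3.
Δ = +3 − (+1) = +2, so this is an oxidation at C2.

+2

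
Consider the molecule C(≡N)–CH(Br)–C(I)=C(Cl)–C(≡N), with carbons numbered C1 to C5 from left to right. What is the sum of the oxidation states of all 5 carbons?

+8

Bonds to more-electronegative neighbours contribute +1 each, bonds to H or metals contribute −1 each, and C–C bonds contribute 0. Tallying each carbon:
C1: 1C, 3N → 0 + 3 = +3
C2: 2C, 1H, 1Br → 0 − 1 + 1 = 0
C3: 3C, 1I → 0 + 1 = +1
C4: 3C, 1Cl → 0 + 1 = +1
C5: 1C, 3N → 0 + 3 = +3
Sum = +3 + 0 + 1 + 1 + 3 = +8.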